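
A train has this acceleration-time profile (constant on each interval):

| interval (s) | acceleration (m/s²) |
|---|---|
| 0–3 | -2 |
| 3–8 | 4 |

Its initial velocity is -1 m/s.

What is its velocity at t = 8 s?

13 m/s

Δv equals the area under the a-t graph; then v = v₀ + Δv.
0–3 s: -2 × 3 = -6 m/s
3–8 s: 4 × 5 = 20 m/s
Δv = 14 m/s, so v(8) = -1 + (14) = 13 m/s.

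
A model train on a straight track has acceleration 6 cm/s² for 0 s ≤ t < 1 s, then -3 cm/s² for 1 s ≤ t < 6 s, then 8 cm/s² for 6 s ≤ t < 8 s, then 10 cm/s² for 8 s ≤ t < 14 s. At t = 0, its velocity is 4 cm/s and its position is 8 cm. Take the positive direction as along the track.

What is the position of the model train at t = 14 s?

On each constant-a segment, Δv = aΔt and Δx = v₀Δt + ½aΔt²; chain segment to segment.
0–1 s: v starts 4 cm/s; Δx = 4·1 + ½·6·1² = 7 cm; v ends 10 cm/s.
1–6 s: v starts 10 cm/s; Δx = 10·5 + ½·-3·5² = 12.5 cm; v ends -5 cm/s.
6–8 s: v starts -5 cm/s; Δx = -5·2 + ½·8·2² = 6 cm; v ends 11 cm/s.
8–14 s: v starts 11 cm/s; Δx = 11·6 + ½·10·6² = 246 cm; v ends 71 cm/s.
x(14) = 8 + Σ Δx = 279.5 cm.

279.5 cm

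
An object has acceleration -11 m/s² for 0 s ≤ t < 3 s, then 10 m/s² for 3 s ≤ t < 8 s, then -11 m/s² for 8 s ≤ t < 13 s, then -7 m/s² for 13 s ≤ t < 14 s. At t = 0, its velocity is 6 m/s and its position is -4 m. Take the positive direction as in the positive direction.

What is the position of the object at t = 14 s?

On each constant-a segment, Δv = aΔt and Δx = v₀Δt + ½aΔt²; chain segment to segment.
0–3 s: v starts 6 m/s; Δx = 6·3 + ½·-11·3² = -31.5 m; v ends -27 m/s.
3–8 s: v starts -27 m/s; Δx = -27·5 + ½·10·5² = -10 m; v ends 23 m/s.
8–13 s: v starts 23 m/s; Δx = 23·5 + ½·-11·5² = -22.5 m; v ends -32 m/s.
13–14 s: v starts -32 m/s; Δx = -32·1 + ½·-7·1² = -35.5 m; v ends -39 m/s.
x(14) = -4 + Σ Δx = -103.5 m.

-103.5 m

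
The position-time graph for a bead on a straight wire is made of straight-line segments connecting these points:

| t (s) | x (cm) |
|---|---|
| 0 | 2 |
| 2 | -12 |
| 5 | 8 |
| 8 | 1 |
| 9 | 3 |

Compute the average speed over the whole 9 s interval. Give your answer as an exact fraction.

43/9 cm/s

Average speed = (total path length)/(elapsed time); on a piecewise-linear x-t graph the path length is Σ|Δx|.
0–2 s: |Δx| = |-12 − 2| = 14 cm
2–5 s: |Δx| = |8 − -12| = 20 cm
5–8 s: |Δx| = |1 − 8| = 7 cm
8–9 s: |Δx| = |3 − 1| = 2 cm
Total path = 43 cm; average speed = 43/9 = 43/9 cm/s.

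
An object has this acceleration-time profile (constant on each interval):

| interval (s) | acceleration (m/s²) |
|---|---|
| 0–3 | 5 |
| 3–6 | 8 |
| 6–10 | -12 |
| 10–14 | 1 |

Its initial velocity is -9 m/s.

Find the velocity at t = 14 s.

Δv equals the area under the a-t graph; then v = v₀ + Δv.
0–3 s: 5 × 3 = 15 m/s
3–6 s: 8 × 3 = 24 m/s
6–10 s: -12 × 4 = -48 m/s
10–14 s: 1 × 4 = 4 m/s
Δv = -5 m/s, so v(14) = -9 + (-5) = -14 m/s.

-14 m/s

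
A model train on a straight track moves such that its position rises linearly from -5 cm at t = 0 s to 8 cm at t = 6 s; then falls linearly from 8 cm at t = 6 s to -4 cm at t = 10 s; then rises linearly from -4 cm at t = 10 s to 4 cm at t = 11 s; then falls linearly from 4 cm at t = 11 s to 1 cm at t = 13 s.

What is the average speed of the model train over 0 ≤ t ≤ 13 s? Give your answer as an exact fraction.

Average speed = (total path length)/(elapsed time); on a piecewise-linear x-t graph the path length is Σ|Δx|.
0–6 s: |Δx| = |8 − -5| = 13 cm
6–10 s: |Δx| = |-4 − 8| = 12 cm
10–11 s: |Δx| = |4 − -4| = 8 cm
11–13 s: |Δx| = |1 − 4| = 3 cm
Total path = 36 cm; average speed = 36/13 = 36/13 cm/s.

36/13 cm/s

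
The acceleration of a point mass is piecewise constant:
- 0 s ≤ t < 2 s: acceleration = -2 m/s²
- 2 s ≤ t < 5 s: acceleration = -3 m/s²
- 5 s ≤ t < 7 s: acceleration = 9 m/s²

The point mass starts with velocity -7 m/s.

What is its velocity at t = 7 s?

-2 m/s

Δv equals the area under the a-t graph; then v = v₀ + Δv.
0–2 s: -2 × 2 = -4 m/s
2–5 s: -3 × 3 = -9 m/s
5–7 s: 9 × 2 = 18 m/s
Δv = 5 m/s, so v(7) = -7 + (5) = -2 m/s.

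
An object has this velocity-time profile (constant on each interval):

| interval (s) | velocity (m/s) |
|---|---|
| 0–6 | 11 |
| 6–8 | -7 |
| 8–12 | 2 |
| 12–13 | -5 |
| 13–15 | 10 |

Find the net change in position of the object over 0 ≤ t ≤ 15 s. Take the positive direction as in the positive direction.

75 m

Displacement is the signed area under the v-t curve.
0–6 s: 11 × 6 = 66 m
6–8 s: -7 × 2 = -14 m
8–12 s: 2 × 4 = 8 m
12–13 s: -5 × 1 = -5 m
13–15 s: 10 × 2 = 20 m
Net displacement = 75 m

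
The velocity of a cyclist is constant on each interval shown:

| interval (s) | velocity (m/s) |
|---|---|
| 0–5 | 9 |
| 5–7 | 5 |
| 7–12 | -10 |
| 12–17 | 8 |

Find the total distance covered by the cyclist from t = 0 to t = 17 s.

Distance (not displacement) is the total path length: add the absolute areas under v-t.
0–5 s: |9| × 5 = 45 m
5–7 s: |5| × 2 = 10 m
7–12 s: |-10| × 5 = 50 m
12–17 s: |8| × 5 = 40 m
Total distance = 145 m

145 m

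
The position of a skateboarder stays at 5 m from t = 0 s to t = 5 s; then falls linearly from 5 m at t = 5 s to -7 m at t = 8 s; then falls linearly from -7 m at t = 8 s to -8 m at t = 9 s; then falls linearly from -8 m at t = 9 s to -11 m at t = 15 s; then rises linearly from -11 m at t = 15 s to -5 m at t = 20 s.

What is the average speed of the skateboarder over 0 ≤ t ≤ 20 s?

Average speed = (total path length)/(elapsed time); on a piecewise-linear x-t graph the path length is Σ|Δx|.
0–5 s: |Δx| = |5 − 5| = 0 m
5–8 s: |Δx| = |-7 − 5| = 12 m
8–9 s: |Δx| = |-8 − -7| = 1 m
9–15 s: |Δx| = |-11 − -8| = 3 m
15–20 s: |Δx| = |-5 − -11| = 6 m
Total path = 22 m; average speed = 22/20 = 1.1 m/s.

1.1 m/s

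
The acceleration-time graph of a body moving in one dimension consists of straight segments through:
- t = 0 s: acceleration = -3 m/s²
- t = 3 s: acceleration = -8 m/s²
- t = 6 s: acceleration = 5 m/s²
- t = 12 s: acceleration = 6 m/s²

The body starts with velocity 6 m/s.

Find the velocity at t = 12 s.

18 m/s

Δv equals the area under the a-t graph; then v = v₀ + Δv.
0–3 s: ½(-3 + -8)(3) = -16.5 m/s
3–6 s: ½(-8 + 5)(3) = -4.5 m/s
6–12 s: ½(5 + 6)(6) = 33 m/s
Δv = 12 m/s, so v(12) = 6 + (12) = 18 m/s.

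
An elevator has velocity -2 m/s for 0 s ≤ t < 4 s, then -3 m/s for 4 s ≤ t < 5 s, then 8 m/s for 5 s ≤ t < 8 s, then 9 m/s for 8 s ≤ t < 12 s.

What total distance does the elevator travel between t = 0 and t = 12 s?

Total distance travelled is ∫|v| dt — sum the magnitudes of each area piece.
0–4 s: |-2| × 4 = 8 m
4–5 s: |-3| × 1 = 3 m
5–8 s: |8| × 3 = 24 m
8–12 s: |9| × 4 = 36 m
Total distance = 71 m

71 m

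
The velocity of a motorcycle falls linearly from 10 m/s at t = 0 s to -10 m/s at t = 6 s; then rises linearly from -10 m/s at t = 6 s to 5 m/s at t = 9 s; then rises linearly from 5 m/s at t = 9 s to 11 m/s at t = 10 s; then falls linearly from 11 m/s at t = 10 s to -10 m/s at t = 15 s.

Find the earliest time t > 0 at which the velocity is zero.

v changes sign on 0–6 s (from 10 to -10); the graph is linear there, so v = 0 at t = 0 + (-10)·(6 − 0)/(-10 − 10) = 3 s.

t = 3 s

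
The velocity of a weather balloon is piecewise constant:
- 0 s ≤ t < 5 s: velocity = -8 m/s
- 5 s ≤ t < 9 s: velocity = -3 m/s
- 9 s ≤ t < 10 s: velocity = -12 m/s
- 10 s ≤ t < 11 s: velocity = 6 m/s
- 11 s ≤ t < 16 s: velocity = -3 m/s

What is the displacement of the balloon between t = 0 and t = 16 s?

-73 m

Net displacement equals the area under the velocity-time graph (areas below the axis count negative).
0–5 s: -8 × 5 = -40 m
5–9 s: -3 × 4 = -12 m
9–10 s: -12 × 1 = -12 m
10–11 s: 6 × 1 = 6 m
11–16 s: -3 × 5 = -15 m
Net displacement = -73 m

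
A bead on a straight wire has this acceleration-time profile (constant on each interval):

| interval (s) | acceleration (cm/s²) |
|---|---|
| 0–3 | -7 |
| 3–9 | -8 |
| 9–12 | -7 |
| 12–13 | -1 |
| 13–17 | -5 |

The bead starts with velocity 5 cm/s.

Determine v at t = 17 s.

-106 cm/s

Δv equals the area under the a-t graph; then v = v₀ + Δv.
0–3 s: -7 × 3 = -21 cm/s
3–9 s: -8 × 6 = -48 cm/s
9–12 s: -7 × 3 = -21 cm/s
12–13 s: -1 × 1 = -1 cm/s
13–17 s: -5 × 4 = -20 cm/s
Δv = -111 cm/s, so v(17) = 5 + (-111) = -106 cm/s.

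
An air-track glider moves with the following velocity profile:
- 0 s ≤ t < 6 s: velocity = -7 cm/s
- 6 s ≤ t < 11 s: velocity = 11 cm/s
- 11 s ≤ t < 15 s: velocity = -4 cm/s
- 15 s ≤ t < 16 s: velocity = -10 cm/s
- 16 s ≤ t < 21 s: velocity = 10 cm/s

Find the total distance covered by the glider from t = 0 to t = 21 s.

Total distance travelled is ∫|v| dt — sum the magnitudes of each area piece.
0–6 s: |-7| × 6 = 42 cm
6–11 s: |11| × 5 = 55 cm
11–15 s: |-4| × 4 = 16 cm
15–16 s: |-10| × 1 = 10 cm
16–21 s: |10| × 5 = 50 cm
Total distance = 173 cm

173 cm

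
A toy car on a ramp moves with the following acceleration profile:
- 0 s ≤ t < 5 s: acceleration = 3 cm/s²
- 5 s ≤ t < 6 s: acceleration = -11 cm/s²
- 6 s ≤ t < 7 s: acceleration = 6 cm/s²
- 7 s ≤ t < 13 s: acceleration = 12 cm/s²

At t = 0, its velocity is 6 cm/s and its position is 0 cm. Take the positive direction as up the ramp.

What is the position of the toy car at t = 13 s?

408 cm

On each constant-a segment, Δv = aΔt and Δx = v₀Δt + ½aΔt²; chain segment to segment.
0–5 s: v starts 6 cm/s; Δx = 6·5 + ½·3·5² = 67.5 cm; v ends 21 cm/s.
5–6 s: v starts 21 cm/s; Δx = 21·1 + ½·-11·1² = 15.5 cm; v ends 10 cm/s.
6–7 s: v starts 10 cm/s; Δx = 10·1 + ½·6·1² = 13 cm; v ends 16 cm/s.
7–13 s: v starts 16 cm/s; Δx = 16·6 + ½·12·6² = 312 cm; v ends 88 cm/s.
x(13) = 0 + Σ Δx = 408 cm.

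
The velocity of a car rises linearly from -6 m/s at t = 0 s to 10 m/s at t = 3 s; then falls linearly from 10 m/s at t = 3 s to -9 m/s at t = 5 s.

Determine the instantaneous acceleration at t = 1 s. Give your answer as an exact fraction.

Acceleration is the slope of the v-t graph on 0–3 s: (10 − -6)/(3 − 0) = 16/3 m/s².

16/3 m/s²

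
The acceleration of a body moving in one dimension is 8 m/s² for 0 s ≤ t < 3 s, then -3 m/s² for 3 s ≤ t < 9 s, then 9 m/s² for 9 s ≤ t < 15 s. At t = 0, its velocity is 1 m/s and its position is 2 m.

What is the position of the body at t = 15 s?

On each constant-a segment, Δv = aΔt and Δx = v₀Δt + ½aΔt²; chain segment to segment.
0–3 s: v starts 1 m/s; Δx = 1·3 + ½·8·3² = 39 m; v ends 25 m/s.
3–9 s: v starts 25 m/s; Δx = 25·6 + ½·-3·6² = 96 m; v ends 7 m/s.
9–15 s: v starts 7 m/s; Δx = 7·6 + ½·9·6² = 204 m; v ends 61 m/s.
x(15) = 2 + Σ Δx = 341 m.

341 m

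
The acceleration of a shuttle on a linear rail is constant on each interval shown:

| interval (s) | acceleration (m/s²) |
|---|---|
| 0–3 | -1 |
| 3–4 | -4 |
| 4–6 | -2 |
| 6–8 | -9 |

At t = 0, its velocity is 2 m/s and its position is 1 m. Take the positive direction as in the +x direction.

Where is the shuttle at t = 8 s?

On each constant-a segment, Δv = aΔt and Δx = v₀Δt + ½aΔt²; chain segment to segment.
0–3 s: v starts 2 m/s; Δx = 2·3 + ½·-1·3² = 1.5 m; v ends -1 m/s.
3–4 s: v starts -1 m/s; Δx = -1·1 + ½·-4·1² = -3 m; v ends -5 m/s.
4–6 s: v starts -5 m/s; Δx = -5·2 + ½·-2·2² = -14 m; v ends -9 m/s.
6–8 s: v starts -9 m/s; Δx = -9·2 + ½·-9·2² = -36 m; v ends -27 m/s.
x(8) = 1 + Σ Δx = -50.5 m.

-50.5 m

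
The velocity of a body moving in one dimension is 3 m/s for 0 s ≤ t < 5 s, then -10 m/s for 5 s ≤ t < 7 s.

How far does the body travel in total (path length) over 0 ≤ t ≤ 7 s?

35 m

Total distance travelled is ∫|v| dt — sum the magnitudes of each area piece.
0–5 s: |3| × 5 = 15 m
5–7 s: |-10| × 2 = 20 m
Total distance = 35 m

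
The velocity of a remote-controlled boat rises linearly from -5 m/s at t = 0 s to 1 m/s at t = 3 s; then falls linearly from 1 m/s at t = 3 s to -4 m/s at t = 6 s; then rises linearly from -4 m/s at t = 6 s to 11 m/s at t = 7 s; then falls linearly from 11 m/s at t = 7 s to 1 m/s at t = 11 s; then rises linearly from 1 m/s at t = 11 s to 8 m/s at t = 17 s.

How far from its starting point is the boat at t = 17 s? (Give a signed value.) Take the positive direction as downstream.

44 m

Net displacement equals the area under the velocity-time graph (areas below the axis count negative).
0–3 s: ½(-5 + 1)(3) = -6 m
3–6 s: ½(1 + -4)(3) = -4.5 m
6–7 s: ½(-4 + 11)(1) = 3.5 m
7–11 s: ½(11 + 1)(4) = 24 m
11–17 s: ½(1 + 8)(6) = 27 m
Net displacement = 44 m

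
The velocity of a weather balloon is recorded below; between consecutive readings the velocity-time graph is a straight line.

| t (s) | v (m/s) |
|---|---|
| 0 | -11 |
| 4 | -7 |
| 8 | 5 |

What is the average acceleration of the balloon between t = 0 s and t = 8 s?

Average acceleration = Δv/Δt = (5 − -11)/(8 − 0) = 2 m/s².

2 m/s²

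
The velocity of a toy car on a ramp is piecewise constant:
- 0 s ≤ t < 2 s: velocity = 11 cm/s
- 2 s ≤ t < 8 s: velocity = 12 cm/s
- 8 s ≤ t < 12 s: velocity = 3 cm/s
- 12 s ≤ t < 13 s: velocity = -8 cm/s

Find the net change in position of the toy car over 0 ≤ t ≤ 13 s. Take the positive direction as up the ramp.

98 cm

Net displacement equals the area under the velocity-time graph (areas below the axis count negative).
0–2 s: 11 × 2 = 22 cm
2–8 s: 12 × 6 = 72 cm
8–12 s: 3 × 4 = 12 cm
12–13 s: -8 × 1 = -8 cm
Net displacement = 98 cm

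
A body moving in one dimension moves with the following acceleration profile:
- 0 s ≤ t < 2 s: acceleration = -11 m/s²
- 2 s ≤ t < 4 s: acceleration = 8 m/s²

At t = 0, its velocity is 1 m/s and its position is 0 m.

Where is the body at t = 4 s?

On each constant-a segment, Δv = aΔt and Δx = v₀Δt + ½aΔt²; chain segment to segment.
0–2 s: v starts 1 m/s; Δx = 1·2 + ½·-11·2² = -20 m; v ends -21 m/s.
2–4 s: v starts -21 m/s; Δx = -21·2 + ½·8·2² = -26 m; v ends -5 m/s.
x(4) = 0 + Σ Δx = -46 m.

-46 m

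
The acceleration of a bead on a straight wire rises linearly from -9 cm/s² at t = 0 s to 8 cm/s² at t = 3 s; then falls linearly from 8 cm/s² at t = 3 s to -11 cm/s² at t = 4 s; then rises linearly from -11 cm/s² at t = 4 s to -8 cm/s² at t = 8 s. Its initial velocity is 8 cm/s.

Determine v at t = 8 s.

-33 cm/s

Δv equals the area under the a-t graph; then v = v₀ + Δv.
0–3 s: ½(-9 + 8)(3) = -1.5 cm/s
3–4 s: ½(8 + -11)(1) = -1.5 cm/s
4–8 s: ½(-11 + -8)(4) = -38 cm/s
Δv = -41 cm/s, so v(8) = 8 + (-41) = -33 cm/s.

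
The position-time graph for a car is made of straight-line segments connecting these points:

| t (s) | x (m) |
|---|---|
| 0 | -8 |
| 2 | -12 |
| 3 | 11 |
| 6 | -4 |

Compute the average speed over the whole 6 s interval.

Average speed = (total path length)/(elapsed time); on a piecewise-linear x-t graph the path length is Σ|Δx|.
0–2 s: |Δx| = |-12 − -8| = 4 m
2–3 s: |Δx| = |11 − -12| = 23 m
3–6 s: |Δx| = |-4 − 11| = 15 m
Total path = 42 m; average speed = 42/6 = 7 m/s.

7 m/s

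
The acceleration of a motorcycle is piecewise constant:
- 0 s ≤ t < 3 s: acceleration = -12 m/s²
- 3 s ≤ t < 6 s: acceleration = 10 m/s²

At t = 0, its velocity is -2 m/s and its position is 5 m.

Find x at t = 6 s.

-124 m

On each constant-a segment, Δv = aΔt and Δx = v₀Δt + ½aΔt²; chain segment to segment.
0–3 s: v starts -2 m/s; Δx = -2·3 + ½·-12·3² = -60 m; v ends -38 m/s.
3–6 s: v starts -38 m/s; Δx = -38·3 + ½·10·3² = -69 m; v ends -8 m/s.
x(6) = 5 + Σ Δx = -124 m.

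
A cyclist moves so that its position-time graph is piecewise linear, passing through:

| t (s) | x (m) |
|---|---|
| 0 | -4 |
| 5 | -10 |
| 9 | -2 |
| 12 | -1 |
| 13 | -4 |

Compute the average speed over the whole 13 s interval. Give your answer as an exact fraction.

Average speed = (total path length)/(elapsed time); on a piecewise-linear x-t graph the path length is Σ|Δx|.
0–5 s: |Δx| = |-10 − -4| = 6 m
5–9 s: |Δx| = |-2 − -10| = 8 m
9–12 s: |Δx| = |-1 − -2| = 1 m
12–13 s: |Δx| = |-4 − -1| = 3 m
Total path = 18 m; average speed = 18/13 = 18/13 m/s.

18/13 m/s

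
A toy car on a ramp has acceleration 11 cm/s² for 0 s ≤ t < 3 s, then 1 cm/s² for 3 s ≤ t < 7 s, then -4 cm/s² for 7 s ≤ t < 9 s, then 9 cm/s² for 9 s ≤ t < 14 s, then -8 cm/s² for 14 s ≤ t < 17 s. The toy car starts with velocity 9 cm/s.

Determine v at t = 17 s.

59 cm/s

Δv equals the area under the a-t graph; then v = v₀ + Δv.
0–3 s: 11 × 3 = 33 cm/s
3–7 s: 1 × 4 = 4 cm/s
7–9 s: -4 × 2 = -8 cm/s
9–14 s: 9 × 5 = 45 cm/s
14–17 s: -8 × 3 = -24 cm/s
Δv = 50 cm/s, so v(17) = 9 + (50) = 59 cm/s.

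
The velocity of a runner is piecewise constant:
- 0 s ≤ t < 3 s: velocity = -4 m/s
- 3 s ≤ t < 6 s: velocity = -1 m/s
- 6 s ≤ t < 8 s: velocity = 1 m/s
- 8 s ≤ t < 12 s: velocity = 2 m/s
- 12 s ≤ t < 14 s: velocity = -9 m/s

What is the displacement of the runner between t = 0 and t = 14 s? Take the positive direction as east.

Net displacement equals the area under the velocity-time graph (areas below the axis count negative).
0–3 s: -4 × 3 = -12 m
3–6 s: -1 × 3 = -3 m
6–8 s: 1 × 2 = 2 m
8–12 s: 2 × 4 = 8 m
12–14 s: -9 × 2 = -18 m
Net displacement = -23 m

-23 m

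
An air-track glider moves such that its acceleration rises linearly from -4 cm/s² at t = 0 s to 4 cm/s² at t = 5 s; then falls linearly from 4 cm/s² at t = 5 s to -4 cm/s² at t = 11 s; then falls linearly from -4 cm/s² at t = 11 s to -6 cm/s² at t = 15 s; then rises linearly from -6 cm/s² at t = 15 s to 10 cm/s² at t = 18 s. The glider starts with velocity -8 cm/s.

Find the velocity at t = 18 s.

Δv equals the area under the a-t graph; then v = v₀ + Δv.
0–5 s: ½(-4 + 4)(5) = 0 cm/s
5–11 s: ½(4 + -4)(6) = 0 cm/s
11–15 s: ½(-4 + -6)(4) = -20 cm/s
15–18 s: ½(-6 + 10)(3) = 6 cm/s
Δv = -14 cm/s, so v(18) = -8 + (-14) = -22 cm/s.

-22 cm/s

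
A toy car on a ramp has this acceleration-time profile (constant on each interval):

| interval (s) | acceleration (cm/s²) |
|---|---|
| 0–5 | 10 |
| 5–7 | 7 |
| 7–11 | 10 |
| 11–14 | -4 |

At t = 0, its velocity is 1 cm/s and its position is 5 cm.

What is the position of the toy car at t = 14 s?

On each constant-a segment, Δv = aΔt and Δx = v₀Δt + ½aΔt²; chain segment to segment.
0–5 s: v starts 1 cm/s; Δx = 1·5 + ½·10·5² = 130 cm; v ends 51 cm/s.
5–7 s: v starts 51 cm/s; Δx = 51·2 + ½·7·2² = 116 cm; v ends 65 cm/s.
7–11 s: v starts 65 cm/s; Δx = 65·4 + ½·10·4² = 340 cm; v ends 105 cm/s.
11–14 s: v starts 105 cm/s; Δx = 105·3 + ½·-4·3² = 297 cm; v ends 93 cm/s.
x(14) = 5 + Σ Δx = 888 cm.

888 cm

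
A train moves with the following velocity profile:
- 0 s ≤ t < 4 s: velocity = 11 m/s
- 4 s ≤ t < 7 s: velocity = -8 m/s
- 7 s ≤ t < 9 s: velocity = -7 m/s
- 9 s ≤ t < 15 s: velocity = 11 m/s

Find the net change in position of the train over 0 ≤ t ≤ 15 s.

Net displacement equals the area under the velocity-time graph (areas below the axis count negative).
0–4 s: 11 × 4 = 44 m
4–7 s: -8 × 3 = -24 m
7–9 s: -7 × 2 = -14 m
9–15 s: 11 × 6 = 66 m
Net displacement = 72 m

72 m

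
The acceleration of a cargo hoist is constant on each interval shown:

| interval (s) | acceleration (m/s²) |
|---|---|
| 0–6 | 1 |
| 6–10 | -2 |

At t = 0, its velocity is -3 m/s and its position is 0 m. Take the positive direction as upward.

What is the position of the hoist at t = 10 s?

On each constant-a segment, Δv = aΔt and Δx = v₀Δt + ½aΔt²; chain segment to segment.
0–6 s: v starts -3 m/s; Δx = -3·6 + ½·1·6² = 0 m; v ends 3 m/s.
6–10 s: v starts 3 m/s; Δx = 3·4 + ½·-2·4² = -4 m; v ends -5 m/s.
x(10) = 0 + Σ Δx = -4 m.

-4 m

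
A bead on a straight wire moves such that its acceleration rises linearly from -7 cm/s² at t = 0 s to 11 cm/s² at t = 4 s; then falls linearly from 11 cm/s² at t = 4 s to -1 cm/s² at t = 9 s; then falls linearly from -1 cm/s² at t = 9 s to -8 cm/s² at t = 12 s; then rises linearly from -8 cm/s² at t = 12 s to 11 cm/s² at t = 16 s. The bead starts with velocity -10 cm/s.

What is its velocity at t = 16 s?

Δv equals the area under the a-t graph; then v = v₀ + Δv.
0–4 s: ½(-7 + 11)(4) = 8 cm/s
4–9 s: ½(11 + -1)(5) = 25 cm/s
9–12 s: ½(-1 + -8)(3) = -13.5 cm/s
12–16 s: ½(-8 + 11)(4) = 6 cm/s
Δv = 25.5 cm/s, so v(16) = -10 + (25.5) = 15.5 cm/s.

15.5 cm/s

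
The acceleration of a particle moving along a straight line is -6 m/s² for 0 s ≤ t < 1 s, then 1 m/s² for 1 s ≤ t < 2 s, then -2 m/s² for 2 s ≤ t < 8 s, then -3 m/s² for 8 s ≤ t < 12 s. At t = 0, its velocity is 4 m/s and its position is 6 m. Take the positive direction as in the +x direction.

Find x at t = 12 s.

On each constant-a segment, Δv = aΔt and Δx = v₀Δt + ½aΔt²; chain segment to segment.
0–1 s: v starts 4 m/s; Δx = 4·1 + ½·-6·1² = 1 m; v ends -2 m/s.
1–2 s: v starts -2 m/s; Δx = -2·1 + ½·1·1² = -1.5 m; v ends -1 m/s.
2–8 s: v starts -1 m/s; Δx = -1·6 + ½·-2·6² = -42 m; v ends -13 m/s.
8–12 s: v starts -13 m/s; Δx = -13·4 + ½·-3·4² = -76 m; v ends -25 m/s.
x(12) = 6 + Σ Δx = -112.5 m.

-112.5 m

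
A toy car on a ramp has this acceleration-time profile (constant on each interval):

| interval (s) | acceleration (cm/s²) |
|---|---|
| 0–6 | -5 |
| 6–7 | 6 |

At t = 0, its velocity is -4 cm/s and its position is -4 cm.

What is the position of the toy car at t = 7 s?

-149 cm

On each constant-a segment, Δv = aΔt and Δx = v₀Δt + ½aΔt²; chain segment to segment.
0–6 s: v starts -4 cm/s; Δx = -4·6 + ½·-5·6² = -114 cm; v ends -34 cm/s.
6–7 s: v starts -34 cm/s; Δx = -34·1 + ½·6·1² = -31 cm; v ends -28 cm/s.
x(7) = -4 + Σ Δx = -149 cm.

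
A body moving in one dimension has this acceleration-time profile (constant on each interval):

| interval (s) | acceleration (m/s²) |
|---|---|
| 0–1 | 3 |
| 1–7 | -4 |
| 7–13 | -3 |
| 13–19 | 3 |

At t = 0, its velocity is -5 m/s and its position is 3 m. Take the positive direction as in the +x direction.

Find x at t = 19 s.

-504.5 m

On each constant-a segment, Δv = aΔt and Δx = v₀Δt + ½aΔt²; chain segment to segment.
0–1 s: v starts -5 m/s; Δx = -5·1 + ½·3·1² = -3.5 m; v ends -2 m/s.
1–7 s: v starts -2 m/s; Δx = -2·6 + ½·-4·6² = -84 m; v ends -26 m/s.
7–13 s: v starts -26 m/s; Δx = -26·6 + ½·-3·6² = -210 m; v ends -44 m/s.
13–19 s: v starts -44 m/s; Δx = -44·6 + ½·3·6² = -210 m; v ends -26 m/s.
x(19) = 3 + Σ Δx = -504.5 m.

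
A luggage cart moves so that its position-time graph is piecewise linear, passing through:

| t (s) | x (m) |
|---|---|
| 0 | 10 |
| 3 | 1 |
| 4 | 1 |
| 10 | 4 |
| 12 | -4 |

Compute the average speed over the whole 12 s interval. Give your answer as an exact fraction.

Average speed = (total path length)/(elapsed time); on a piecewise-linear x-t graph the path length is Σ|Δx|.
0–3 s: |Δx| = |1 − 10| = 9 m
3–4 s: |Δx| = |1 − 1| = 0 m
4–10 s: |Δx| = |4 − 1| = 3 m
10–12 s: |Δx| = |-4 − 4| = 8 m
Total path = 20 m; average speed = 20/12 = 5/3 m/s.

5/3 m/s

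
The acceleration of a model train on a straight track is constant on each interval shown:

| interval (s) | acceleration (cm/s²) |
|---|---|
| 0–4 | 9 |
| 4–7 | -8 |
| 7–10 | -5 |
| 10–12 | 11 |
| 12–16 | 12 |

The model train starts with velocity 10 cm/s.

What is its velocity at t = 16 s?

77 cm/s

Δv equals the area under the a-t graph; then v = v₀ + Δv.
0–4 s: 9 × 4 = 36 cm/s
4–7 s: -8 × 3 = -24 cm/s
7–10 s: -5 × 3 = -15 cm/s
10–12 s: 11 × 2 = 22 cm/s
12–16 s: 12 × 4 = 48 cm/s
Δv = 67 cm/s, so v(16) = 10 + (67) = 77 cm/s.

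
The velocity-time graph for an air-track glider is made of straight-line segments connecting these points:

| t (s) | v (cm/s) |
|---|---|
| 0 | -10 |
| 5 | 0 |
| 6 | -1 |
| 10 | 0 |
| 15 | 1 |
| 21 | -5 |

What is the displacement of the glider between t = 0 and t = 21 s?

-37 cm

Displacement is the signed area under the v-t curve.
0–5 s: ½(-10 + 0)(5) = -25 cm
5–6 s: ½(0 + -1)(1) = -0.5 cm
6–10 s: ½(-1 + 0)(4) = -2 cm
10–15 s: ½(0 + 1)(5) = 2.5 cm
15–21 s: ½(1 + -5)(6) = -12 cm
Net displacement = -37 cm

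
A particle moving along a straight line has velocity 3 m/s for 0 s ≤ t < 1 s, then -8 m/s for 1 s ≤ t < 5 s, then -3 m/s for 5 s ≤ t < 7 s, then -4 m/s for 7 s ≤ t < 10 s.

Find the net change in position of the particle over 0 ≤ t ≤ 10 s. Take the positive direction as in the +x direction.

Net displacement equals the area under the velocity-time graph (areas below the axis count negative).
0–1 s: 3 × 1 = 3 m
1–5 s: -8 × 4 = -32 m
5–7 s: -3 × 2 = -6 m
7–10 s: -4 × 3 = -12 m
Net displacement = -47 m

-47 m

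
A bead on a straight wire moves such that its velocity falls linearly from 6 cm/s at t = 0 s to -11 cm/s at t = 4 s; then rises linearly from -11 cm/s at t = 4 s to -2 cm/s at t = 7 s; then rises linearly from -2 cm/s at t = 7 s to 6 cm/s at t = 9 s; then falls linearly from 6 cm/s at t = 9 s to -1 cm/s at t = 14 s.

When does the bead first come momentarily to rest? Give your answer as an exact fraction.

t = 24/17 s

v changes sign on 0–4 s (from 6 to -11); the graph is linear there, so v = 0 at t = 0 + (-6)·(4 − 0)/(-11 − 6) = 24/17 s.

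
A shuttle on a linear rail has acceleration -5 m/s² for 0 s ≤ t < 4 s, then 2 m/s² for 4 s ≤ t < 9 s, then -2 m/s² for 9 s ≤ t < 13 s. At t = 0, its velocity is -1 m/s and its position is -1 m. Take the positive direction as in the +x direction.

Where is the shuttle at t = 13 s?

On each constant-a segment, Δv = aΔt and Δx = v₀Δt + ½aΔt²; chain segment to segment.
0–4 s: v starts -1 m/s; Δx = -1·4 + ½·-5·4² = -44 m; v ends -21 m/s.
4–9 s: v starts -21 m/s; Δx = -21·5 + ½·2·5² = -80 m; v ends -11 m/s.
9–13 s: v starts -11 m/s; Δx = -11·4 + ½·-2·4² = -60 m; v ends -19 m/s.
x(13) = -1 + Σ Δx = -185 m.

-185 m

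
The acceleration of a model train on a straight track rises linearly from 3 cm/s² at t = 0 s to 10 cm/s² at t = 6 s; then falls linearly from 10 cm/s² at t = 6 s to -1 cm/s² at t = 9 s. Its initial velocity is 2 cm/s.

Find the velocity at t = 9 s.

Δv equals the area under the a-t graph; then v = v₀ + Δv.
0–6 s: ½(3 + 10)(6) = 39 cm/s
6–9 s: ½(10 + -1)(3) = 13.5 cm/s
Δv = 52.5 cm/s, so v(9) = 2 + (52.5) = 54.5 cm/s.

54.5 cm/s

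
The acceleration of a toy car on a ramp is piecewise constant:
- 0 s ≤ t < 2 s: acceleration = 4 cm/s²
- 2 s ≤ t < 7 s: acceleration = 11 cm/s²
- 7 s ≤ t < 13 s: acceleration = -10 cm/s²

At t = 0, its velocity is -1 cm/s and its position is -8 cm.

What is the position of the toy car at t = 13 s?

362.5 cm

On each constant-a segment, Δv = aΔt and Δx = v₀Δt + ½aΔt²; chain segment to segment.
0–2 s: v starts -1 cm/s; Δx = -1·2 + ½·4·2² = 6 cm; v ends 7 cm/s.
2–7 s: v starts 7 cm/s; Δx = 7·5 + ½·11·5² = 172.5 cm; v ends 62 cm/s.
7–13 s: v starts 62 cm/s; Δx = 62·6 + ½·-10·6² = 192 cm; v ends 2 cm/s.
x(13) = -8 + Σ Δx = 362.5 cm.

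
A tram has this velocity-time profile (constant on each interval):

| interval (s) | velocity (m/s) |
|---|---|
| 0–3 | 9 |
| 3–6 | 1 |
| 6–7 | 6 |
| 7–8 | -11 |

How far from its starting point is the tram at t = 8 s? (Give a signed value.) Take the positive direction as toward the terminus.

25 m

Net displacement equals the area under the velocity-time graph (areas below the axis count negative).
0–3 s: 9 × 3 = 27 m
3–6 s: 1 × 3 = 3 m
6–7 s: 6 × 1 = 6 m
7–8 s: -11 × 1 = -11 m
Net displacement = 25 m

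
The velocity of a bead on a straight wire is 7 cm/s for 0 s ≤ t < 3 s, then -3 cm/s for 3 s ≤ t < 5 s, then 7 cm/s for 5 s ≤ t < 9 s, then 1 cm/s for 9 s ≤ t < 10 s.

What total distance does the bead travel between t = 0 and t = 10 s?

56 cm

Distance (not displacement) is the total path length: add the absolute areas under v-t.
0–3 s: |7| × 3 = 21 cm
3–5 s: |-3| × 2 = 6 cm
5–9 s: |7| × 4 = 28 cm
9–10 s: |1| × 1 = 1 cm
Total distance = 56 cm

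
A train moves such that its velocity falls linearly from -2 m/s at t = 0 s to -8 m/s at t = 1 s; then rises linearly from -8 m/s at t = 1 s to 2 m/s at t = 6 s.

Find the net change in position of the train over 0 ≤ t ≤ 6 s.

-20 m

Displacement is the signed area under the v-t curve.
0–1 s: ½(-2 + -8)(1) = -5 m
1–6 s: ½(-8 + 2)(5) = -15 m
Net displacement = -20 m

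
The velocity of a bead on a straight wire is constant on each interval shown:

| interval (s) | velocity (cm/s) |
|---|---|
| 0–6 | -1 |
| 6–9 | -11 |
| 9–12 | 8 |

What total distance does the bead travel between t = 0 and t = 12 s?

Total distance travelled is ∫|v| dt — sum the magnitudes of each area piece.
0–6 s: |-1| × 6 = 6 cm
6–9 s: |-11| × 3 = 33 cm
9–12 s: |8| × 3 = 24 cm
Total distance = 63 cm

63 cm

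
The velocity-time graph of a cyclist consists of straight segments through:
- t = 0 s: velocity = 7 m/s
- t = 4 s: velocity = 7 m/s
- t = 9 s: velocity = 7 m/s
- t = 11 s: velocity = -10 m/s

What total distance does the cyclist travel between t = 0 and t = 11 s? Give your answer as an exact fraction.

Total distance travelled is ∫|v| dt — sum the magnitudes of each area piece.
0–4 s: |7| × 4 = 28 m
4–9 s: |7| × 5 = 35 m
9–11 s: v = 0 at t = 167/17 s; triangle areas 49/17 + 100/17 = 149/17 m
Total distance = 1220/17 m

1220/17 m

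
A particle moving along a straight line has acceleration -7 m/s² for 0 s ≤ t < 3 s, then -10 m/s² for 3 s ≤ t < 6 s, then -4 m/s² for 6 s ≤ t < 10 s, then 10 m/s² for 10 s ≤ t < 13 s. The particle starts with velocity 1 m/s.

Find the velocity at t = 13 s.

Δv equals the area under the a-t graph; then v = v₀ + Δv.
0–3 s: -7 × 3 = -21 m/s
3–6 s: -10 × 3 = -30 m/s
6–10 s: -4 × 4 = -16 m/s
10–13 s: 10 × 3 = 30 m/s
Δv = -37 m/s, so v(13) = 1 + (-37) = -36 m/s.

-36 m/s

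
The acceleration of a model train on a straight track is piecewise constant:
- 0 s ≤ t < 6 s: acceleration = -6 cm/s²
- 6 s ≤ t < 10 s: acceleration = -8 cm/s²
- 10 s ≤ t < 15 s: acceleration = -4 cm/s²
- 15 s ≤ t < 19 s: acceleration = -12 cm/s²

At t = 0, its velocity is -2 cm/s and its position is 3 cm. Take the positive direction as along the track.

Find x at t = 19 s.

-1189 cm

On each constant-a segment, Δv = aΔt and Δx = v₀Δt + ½aΔt²; chain segment to segment.
0–6 s: v starts -2 cm/s; Δx = -2·6 + ½·-6·6² = -120 cm; v ends -38 cm/s.
6–10 s: v starts -38 cm/s; Δx = -38·4 + ½·-8·4² = -216 cm; v ends -70 cm/s.
10–15 s: v starts -70 cm/s; Δx = -70·5 + ½·-4·5² = -400 cm; v ends -90 cm/s.
15–19 s: v starts -90 cm/s; Δx = -90·4 + ½·-12·4² = -456 cm; v ends -138 cm/s.
x(19) = 3 + Σ Δx = -1189 cm.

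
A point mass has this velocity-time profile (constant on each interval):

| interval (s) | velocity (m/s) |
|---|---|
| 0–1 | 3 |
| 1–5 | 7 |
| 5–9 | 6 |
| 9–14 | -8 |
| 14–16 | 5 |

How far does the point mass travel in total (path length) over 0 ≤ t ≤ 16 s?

Distance (not displacement) is the total path length: add the absolute areas under v-t.
0–1 s: |3| × 1 = 3 m
1–5 s: |7| × 4 = 28 m
5–9 s: |6| × 4 = 24 m
9–14 s: |-8| × 5 = 40 m
14–16 s: |5| × 2 = 10 m
Total distance = 105 m

105 m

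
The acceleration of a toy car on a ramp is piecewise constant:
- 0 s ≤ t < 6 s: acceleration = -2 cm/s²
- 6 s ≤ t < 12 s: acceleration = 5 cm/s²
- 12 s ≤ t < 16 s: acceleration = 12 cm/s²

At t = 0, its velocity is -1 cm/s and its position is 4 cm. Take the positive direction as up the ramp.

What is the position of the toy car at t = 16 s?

138 cm

On each constant-a segment, Δv = aΔt and Δx = v₀Δt + ½aΔt²; chain segment to segment.
0–6 s: v starts -1 cm/s; Δx = -1·6 + ½·-2·6² = -42 cm; v ends -13 cm/s.
6–12 s: v starts -13 cm/s; Δx = -13·6 + ½·5·6² = 12 cm; v ends 17 cm/s.
12–16 s: v starts 17 cm/s; Δx = 17·4 + ½·12·4² = 164 cm; v ends 65 cm/s.
x(16) = 4 + Σ Δx = 138 cm.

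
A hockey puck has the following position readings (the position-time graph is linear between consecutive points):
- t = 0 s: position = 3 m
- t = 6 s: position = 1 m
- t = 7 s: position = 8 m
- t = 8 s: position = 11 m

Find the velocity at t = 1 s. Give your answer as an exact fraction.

-1/3 m/s

Velocity is the slope of the x-t graph on 0–6 s: (1 − 3)/(6 − 0) = -1/3 m/s.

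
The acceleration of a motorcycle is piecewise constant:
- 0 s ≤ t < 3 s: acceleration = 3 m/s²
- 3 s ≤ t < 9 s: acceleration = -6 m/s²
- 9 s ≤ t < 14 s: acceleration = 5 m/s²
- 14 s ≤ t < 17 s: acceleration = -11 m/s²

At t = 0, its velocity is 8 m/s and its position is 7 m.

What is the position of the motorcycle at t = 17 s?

-25.5 m

On each constant-a segment, Δv = aΔt and Δx = v₀Δt + ½aΔt²; chain segment to segment.
0–3 s: v starts 8 m/s; Δx = 8·3 + ½·3·3² = 37.5 m; v ends 17 m/s.
3–9 s: v starts 17 m/s; Δx = 17·6 + ½·-6·6² = -6 m; v ends -19 m/s.
9–14 s: v starts -19 m/s; Δx = -19·5 + ½·5·5² = -32.5 m; v ends 6 m/s.
14–17 s: v starts 6 m/s; Δx = 6·3 + ½·-11·3² = -31.5 m; v ends -27 m/s.
x(17) = 7 + Σ Δx = -25.5 m.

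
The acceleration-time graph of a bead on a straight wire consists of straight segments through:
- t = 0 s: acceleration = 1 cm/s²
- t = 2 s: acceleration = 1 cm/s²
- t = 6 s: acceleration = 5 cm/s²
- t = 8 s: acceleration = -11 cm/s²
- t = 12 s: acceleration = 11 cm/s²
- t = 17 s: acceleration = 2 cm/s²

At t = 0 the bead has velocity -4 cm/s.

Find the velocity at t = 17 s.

36.5 cm/s

Δv equals the area under the a-t graph; then v = v₀ + Δv.
0–2 s: 1 × 2 = 2 cm/s
2–6 s: ½(1 + 5)(4) = 12 cm/s
6–8 s: ½(5 + -11)(2) = -6 cm/s
8–12 s: ½(-11 + 11)(4) = 0 cm/s
12–17 s: ½(11 + 2)(5) = 32.5 cm/s
Δv = 40.5 cm/s, so v(17) = -4 + (40.5) = 36.5 cm/s.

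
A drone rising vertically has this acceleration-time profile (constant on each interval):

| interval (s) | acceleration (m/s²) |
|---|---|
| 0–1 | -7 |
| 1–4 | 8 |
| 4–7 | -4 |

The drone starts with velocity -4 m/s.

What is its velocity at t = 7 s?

1 m/s

Δv equals the area under the a-t graph; then v = v₀ + Δv.
0–1 s: -7 × 1 = -7 m/s
1–4 s: 8 × 3 = 24 m/s
4–7 s: -4 × 3 = -12 m/s
Δv = 5 m/s, so v(7) = -4 + (5) = 1 m/s.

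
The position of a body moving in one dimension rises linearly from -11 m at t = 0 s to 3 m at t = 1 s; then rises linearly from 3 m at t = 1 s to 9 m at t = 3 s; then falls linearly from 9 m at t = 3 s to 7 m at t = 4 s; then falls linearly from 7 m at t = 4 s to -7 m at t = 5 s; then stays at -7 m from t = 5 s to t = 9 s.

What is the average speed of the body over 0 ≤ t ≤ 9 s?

4 m/s

Average speed = (total path length)/(elapsed time); on a piecewise-linear x-t graph the path length is Σ|Δx|.
0–1 s: |Δx| = |3 − -11| = 14 m
1–3 s: |Δx| = |9 − 3| = 6 m
3–4 s: |Δx| = |7 − 9| = 2 m
4–5 s: |Δx| = |-7 − 7| = 14 m
5–9 s: |Δx| = |-7 − -7| = 0 m
Total path = 36 m; average speed = 36/9 = 4 m/s.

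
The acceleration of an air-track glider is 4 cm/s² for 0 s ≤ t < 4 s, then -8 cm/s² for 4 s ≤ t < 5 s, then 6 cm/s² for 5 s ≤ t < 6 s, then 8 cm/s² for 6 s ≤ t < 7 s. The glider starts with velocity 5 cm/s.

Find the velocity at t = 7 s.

Δv equals the area under the a-t graph; then v = v₀ + Δv.
0–4 s: 4 × 4 = 16 cm/s
4–5 s: -8 × 1 = -8 cm/s
5–6 s: 6 × 1 = 6 cm/s
6–7 s: 8 × 1 = 8 cm/s
Δv = 22 cm/s, so v(7) = 5 + (22) = 27 cm/s.

27 cm/s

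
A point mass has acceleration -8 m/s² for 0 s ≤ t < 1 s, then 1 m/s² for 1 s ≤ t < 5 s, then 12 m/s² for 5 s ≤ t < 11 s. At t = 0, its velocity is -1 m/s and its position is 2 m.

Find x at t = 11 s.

On each constant-a segment, Δv = aΔt and Δx = v₀Δt + ½aΔt²; chain segment to segment.
0–1 s: v starts -1 m/s; Δx = -1·1 + ½·-8·1² = -5 m; v ends -9 m/s.
1–5 s: v starts -9 m/s; Δx = -9·4 + ½·1·4² = -28 m; v ends -5 m/s.
5–11 s: v starts -5 m/s; Δx = -5·6 + ½·12·6² = 186 m; v ends 67 m/s.
x(11) = 2 + Σ Δx = 155 m.

155 m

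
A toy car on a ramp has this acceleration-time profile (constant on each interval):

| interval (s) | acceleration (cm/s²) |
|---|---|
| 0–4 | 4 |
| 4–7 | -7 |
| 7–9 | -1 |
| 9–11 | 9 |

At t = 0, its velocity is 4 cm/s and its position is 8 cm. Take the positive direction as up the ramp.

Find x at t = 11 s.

92.5 cm

On each constant-a segment, Δv = aΔt and Δx = v₀Δt + ½aΔt²; chain segment to segment.
0–4 s: v starts 4 cm/s; Δx = 4·4 + ½·4·4² = 48 cm; v ends 20 cm/s.
4–7 s: v starts 20 cm/s; Δx = 20·3 + ½·-7·3² = 28.5 cm; v ends -1 cm/s.
7–9 s: v starts -1 cm/s; Δx = -1·2 + ½·-1·2² = -4 cm; v ends -3 cm/s.
9–11 s: v starts -3 cm/s; Δx = -3·2 + ½·9·2² = 12 cm; v ends 15 cm/s.
x(11) = 8 + Σ Δx = 92.5 cm.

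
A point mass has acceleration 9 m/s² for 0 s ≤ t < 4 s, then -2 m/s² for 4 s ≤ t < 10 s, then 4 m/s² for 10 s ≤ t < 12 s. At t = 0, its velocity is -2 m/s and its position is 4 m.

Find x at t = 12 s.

288 m

On each constant-a segment, Δv = aΔt and Δx = v₀Δt + ½aΔt²; chain segment to segment.
0–4 s: v starts -2 m/s; Δx = -2·4 + ½·9·4² = 64 m; v ends 34 m/s.
4–10 s: v starts 34 m/s; Δx = 34·6 + ½·-2·6² = 168 m; v ends 22 m/s.
10–12 s: v starts 22 m/s; Δx = 22·2 + ½·4·2² = 52 m; v ends 30 m/s.
x(12) = 4 + Σ Δx = 288 m.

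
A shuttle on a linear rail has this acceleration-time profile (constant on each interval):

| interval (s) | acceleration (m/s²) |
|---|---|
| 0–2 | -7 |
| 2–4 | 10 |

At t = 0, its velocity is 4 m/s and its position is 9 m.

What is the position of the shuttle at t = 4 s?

3 m

On each constant-a segment, Δv = aΔt and Δx = v₀Δt + ½aΔt²; chain segment to segment.
0–2 s: v starts 4 m/s; Δx = 4·2 + ½·-7·2² = -6 m; v ends -10 m/s.
2–4 s: v starts -10 m/s; Δx = -10·2 + ½·10·2² = 0 m; v ends 10 m/s.
x(4) = 9 + Σ Δx = 3 m.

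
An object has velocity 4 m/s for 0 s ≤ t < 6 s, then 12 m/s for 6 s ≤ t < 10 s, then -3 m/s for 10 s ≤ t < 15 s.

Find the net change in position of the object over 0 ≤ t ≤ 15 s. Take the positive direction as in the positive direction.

Displacement is the signed area under the v-t curve.
0–6 s: 4 × 6 = 24 m
6–10 s: 12 × 4 = 48 m
10–15 s: -3 × 5 = -15 m
Net displacement = 57 m

57 m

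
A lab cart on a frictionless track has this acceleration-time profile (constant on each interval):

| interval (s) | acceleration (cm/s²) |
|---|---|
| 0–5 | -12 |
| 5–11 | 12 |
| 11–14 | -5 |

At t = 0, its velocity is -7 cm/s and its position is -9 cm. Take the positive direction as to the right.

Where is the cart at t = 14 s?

On each constant-a segment, Δv = aΔt and Δx = v₀Δt + ½aΔt²; chain segment to segment.
0–5 s: v starts -7 cm/s; Δx = -7·5 + ½·-12·5² = -185 cm; v ends -67 cm/s.
5–11 s: v starts -67 cm/s; Δx = -67·6 + ½·12·6² = -186 cm; v ends 5 cm/s.
11–14 s: v starts 5 cm/s; Δx = 5·3 + ½·-5·3² = -7.5 cm; v ends -10 cm/s.
x(14) = -9 + Σ Δx = -387.5 cm.

-387.5 cm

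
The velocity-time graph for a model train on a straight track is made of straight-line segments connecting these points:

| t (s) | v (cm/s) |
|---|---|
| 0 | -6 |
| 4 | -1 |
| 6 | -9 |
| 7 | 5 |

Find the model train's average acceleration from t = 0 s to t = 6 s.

Average acceleration = Δv/Δt = (-9 − -6)/(6 − 0) = -0.5 cm/s².

-0.5 cm/s²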